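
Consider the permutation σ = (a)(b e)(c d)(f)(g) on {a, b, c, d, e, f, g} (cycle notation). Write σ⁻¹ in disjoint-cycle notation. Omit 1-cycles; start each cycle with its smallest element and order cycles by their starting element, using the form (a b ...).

(b e)(c d)

The inverse reverses each cycle.
Reversing each cycle of σ and rotating so the smallest element leads gives (b e)(c d).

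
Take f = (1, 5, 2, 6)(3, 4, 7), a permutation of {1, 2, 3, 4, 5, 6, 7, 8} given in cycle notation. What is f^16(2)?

2

2 lies in the 4-cycle (1, 5, 2, 6).
Powers repeat with period 4 on this cycle, and 16 mod 4 = 0, so f^16(2) = f^0(2).
So f^16(2) = 2.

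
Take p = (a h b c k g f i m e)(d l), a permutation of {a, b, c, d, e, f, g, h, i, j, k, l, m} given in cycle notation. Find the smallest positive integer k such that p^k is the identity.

The disjoint cycles have lengths 10, 2, 1.
The order of p is the least common multiple of its cycle lengths: lcm(10, 2) = 10.

10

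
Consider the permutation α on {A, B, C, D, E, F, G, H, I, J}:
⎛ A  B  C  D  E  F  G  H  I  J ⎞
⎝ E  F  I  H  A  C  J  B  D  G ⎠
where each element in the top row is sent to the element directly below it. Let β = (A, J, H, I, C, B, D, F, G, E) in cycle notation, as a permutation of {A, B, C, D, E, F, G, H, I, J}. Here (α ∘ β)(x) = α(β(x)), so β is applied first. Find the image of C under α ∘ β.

F

First apply β: β(C) = B, then α(B) = F. Thus (α ∘ β)(C) = F.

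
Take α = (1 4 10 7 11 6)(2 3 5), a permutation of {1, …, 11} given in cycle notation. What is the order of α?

6

The disjoint cycles have lengths 6, 3, 1, 1.
Since disjoint cycles commute, ord(α) = lcm(6, 3) = 6.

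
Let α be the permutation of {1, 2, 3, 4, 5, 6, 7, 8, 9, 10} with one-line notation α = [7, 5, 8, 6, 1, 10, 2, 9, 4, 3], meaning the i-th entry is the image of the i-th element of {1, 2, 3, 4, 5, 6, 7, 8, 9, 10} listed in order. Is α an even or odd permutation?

even

In disjoint-cycle form the cycle lengths are 6, 4.
A cycle is odd iff its length is even; α has 2 even-length cycles, so sgn(α) = (−1)^2 and α is even.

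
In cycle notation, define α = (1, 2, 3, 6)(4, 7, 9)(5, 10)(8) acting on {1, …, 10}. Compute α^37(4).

7

4 lies in the 3-cycle (4, 7, 9).
Since the cycle has length 3, α^37 acts on it the same as α^1 (37 mod 3 = 1).
Advancing 1 step from 4: 4 → 7.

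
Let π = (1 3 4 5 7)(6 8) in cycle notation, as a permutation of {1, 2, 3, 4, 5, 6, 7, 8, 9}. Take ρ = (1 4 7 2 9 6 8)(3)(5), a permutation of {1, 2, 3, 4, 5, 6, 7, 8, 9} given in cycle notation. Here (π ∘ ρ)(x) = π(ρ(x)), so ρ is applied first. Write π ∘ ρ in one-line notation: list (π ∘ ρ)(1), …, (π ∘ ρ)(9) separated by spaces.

5 9 4 1 7 6 2 3 8

(π ∘ ρ)(x) = π(ρ(x)). Computing each image: π(ρ(1)) = π(4) = 5, π(ρ(2)) = π(9) = 9, π(ρ(3)) = π(3) = 4, π(ρ(4)) = π(7) = 1, π(ρ(5)) = π(5) = 7, π(ρ(6)) = π(8) = 6, π(ρ(7)) = π(2) = 2, π(ρ(8)) = π(1) = 3, π(ρ(9)) = π(6) = 8.
Hence π ∘ ρ = [5 9 4 1 7 6 2 3 8].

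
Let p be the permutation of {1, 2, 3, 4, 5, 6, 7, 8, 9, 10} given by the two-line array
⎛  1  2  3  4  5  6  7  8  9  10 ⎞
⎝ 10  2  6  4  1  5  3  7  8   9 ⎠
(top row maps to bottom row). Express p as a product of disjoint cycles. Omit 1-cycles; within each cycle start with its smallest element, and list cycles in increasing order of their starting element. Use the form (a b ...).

(1 10 9 8 7 3 6 5)

From 1: 1 → 10 → 9 → 8 → 7 → 3 → 6 → 5 → 1, closing the cycle (1 10 9 8 7 3 6 5).
Continuing from each remaining unvisited element yields (1 10 9 8 7 3 6 5).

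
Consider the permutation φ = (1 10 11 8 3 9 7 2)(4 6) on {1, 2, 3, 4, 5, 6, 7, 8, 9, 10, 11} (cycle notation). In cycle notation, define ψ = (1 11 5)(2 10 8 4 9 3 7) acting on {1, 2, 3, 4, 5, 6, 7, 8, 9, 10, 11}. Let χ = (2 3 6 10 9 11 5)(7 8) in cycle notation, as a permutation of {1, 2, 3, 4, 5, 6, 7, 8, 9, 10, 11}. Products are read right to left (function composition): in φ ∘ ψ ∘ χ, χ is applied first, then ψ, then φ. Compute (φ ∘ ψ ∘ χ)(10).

9

(φ ∘ ψ ∘ χ)(10) = φ(ψ(χ(10))). χ(10) = 9, then ψ(9) = 3, then φ(3) = 9, so the result is 9.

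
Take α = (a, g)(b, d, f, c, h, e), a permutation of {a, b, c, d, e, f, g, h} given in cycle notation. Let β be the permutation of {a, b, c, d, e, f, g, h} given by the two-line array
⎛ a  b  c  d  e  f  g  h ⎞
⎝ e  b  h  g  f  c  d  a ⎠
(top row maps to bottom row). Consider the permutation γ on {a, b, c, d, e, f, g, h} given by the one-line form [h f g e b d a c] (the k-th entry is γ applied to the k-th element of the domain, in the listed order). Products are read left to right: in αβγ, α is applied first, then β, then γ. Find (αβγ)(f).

c

Apply the permutations in order: α(f) = c, then β(c) = h, then γ(h) = c. So (αβγ)(f) = c.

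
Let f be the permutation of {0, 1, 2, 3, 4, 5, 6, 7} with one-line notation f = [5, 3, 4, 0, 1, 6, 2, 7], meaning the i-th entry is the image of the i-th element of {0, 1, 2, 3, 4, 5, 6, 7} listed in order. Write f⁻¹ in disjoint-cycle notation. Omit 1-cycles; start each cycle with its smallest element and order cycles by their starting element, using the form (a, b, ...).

First write f in disjoint cycles: (0, 5, 6, 2, 4, 1, 3).
The inverse reverses every cycle; in canonical form, f⁻¹ = (0, 3, 1, 4, 2, 6, 5).

(0, 3, 1, 4, 2, 6, 5)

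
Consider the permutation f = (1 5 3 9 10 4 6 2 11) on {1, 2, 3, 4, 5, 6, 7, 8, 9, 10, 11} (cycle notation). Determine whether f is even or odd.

The cycle lengths are 9, 1, 1.
A cycle of length ℓ contributes ℓ−1 transpositions, so f is a product of 8 transpositions — even.

even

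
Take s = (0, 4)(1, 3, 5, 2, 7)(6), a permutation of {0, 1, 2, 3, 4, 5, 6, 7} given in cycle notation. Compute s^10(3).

3

3 lies in the 5-cycle (1, 3, 5, 2, 7).
Powers repeat with period 5 on this cycle, and 10 mod 5 = 0, so s^10(3) = s^0(3).
So s^10(3) = 3.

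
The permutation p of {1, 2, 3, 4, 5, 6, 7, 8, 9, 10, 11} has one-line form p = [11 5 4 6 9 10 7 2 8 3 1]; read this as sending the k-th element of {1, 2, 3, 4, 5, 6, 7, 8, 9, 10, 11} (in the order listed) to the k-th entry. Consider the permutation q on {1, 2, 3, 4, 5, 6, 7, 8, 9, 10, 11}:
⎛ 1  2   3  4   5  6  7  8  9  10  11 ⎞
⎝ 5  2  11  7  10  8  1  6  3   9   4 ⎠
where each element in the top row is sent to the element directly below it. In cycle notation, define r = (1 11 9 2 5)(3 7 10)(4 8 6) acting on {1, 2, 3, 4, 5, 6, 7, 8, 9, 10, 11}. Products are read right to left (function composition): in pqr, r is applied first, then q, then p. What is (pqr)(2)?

Chase 2: r(2) = 5; q(5) = 10; p(10) = 3. Hence (pqr)(2) = 3.

3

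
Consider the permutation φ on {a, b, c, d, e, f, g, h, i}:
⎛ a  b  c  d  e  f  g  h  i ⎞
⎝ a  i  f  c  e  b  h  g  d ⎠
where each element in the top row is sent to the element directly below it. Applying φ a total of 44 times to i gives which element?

Tracing i → d → … returns to i after 5 steps, so i lies in a 5-cycle (b i d c f).
On a 5-cycle, φ^5 is the identity, so φ^44 = φ^4 there (44 ≡ 4 mod 5).
Advancing 4 steps from i: i → d → c → f → b.

b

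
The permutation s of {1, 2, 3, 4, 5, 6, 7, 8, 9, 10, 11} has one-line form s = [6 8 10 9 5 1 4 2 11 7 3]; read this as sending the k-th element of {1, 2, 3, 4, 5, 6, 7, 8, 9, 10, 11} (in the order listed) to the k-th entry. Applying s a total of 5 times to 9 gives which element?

Tracing 9 → 11 → … returns to 9 after 6 steps, so 9 lies in a 6-cycle (3, 10, 7, 4, 9, 11).
Advancing 5 steps from 9: 9 → 11 → 3 → 10 → 7 → 4.

4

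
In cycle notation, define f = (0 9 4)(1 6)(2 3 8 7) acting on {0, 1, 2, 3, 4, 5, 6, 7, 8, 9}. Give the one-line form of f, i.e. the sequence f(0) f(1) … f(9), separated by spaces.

9 6 3 8 0 5 1 2 7 4

Reading each image from the cycles: 0↦9, 1↦6, 2↦3, 3↦8, 4↦0, 5↦5, 6↦1, 7↦2, 8↦7, 9↦4.
Listing these in domain order gives 9 6 3 8 0 5 1 2 7 4.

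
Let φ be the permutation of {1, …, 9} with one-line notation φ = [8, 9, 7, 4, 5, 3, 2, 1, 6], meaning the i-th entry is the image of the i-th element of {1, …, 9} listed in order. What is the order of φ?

10

The disjoint-cycle form of φ has cycle lengths 5, 2, 1, 1.
The order of φ is the least common multiple of its cycle lengths: lcm(5, 2) = 10.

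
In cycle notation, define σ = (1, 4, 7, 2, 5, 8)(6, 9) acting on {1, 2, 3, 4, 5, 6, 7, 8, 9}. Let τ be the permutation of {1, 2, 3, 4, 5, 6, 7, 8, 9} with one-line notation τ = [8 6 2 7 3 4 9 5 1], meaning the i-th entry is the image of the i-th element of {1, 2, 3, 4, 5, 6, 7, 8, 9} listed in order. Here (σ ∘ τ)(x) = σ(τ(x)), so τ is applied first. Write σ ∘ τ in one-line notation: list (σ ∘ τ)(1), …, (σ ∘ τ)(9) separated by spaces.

1 9 5 2 3 7 6 8 4

(σ ∘ τ)(x) = σ(τ(x)). Computing each image: σ(τ(1)) = σ(8) = 1, σ(τ(2)) = σ(6) = 9, σ(τ(3)) = σ(2) = 5, σ(τ(4)) = σ(7) = 2, σ(τ(5)) = σ(3) = 3, σ(τ(6)) = σ(4) = 7, σ(τ(7)) = σ(9) = 6, σ(τ(8)) = σ(5) = 8, σ(τ(9)) = σ(1) = 4.
Hence σ ∘ τ = [1 9 5 2 3 7 6 8 4].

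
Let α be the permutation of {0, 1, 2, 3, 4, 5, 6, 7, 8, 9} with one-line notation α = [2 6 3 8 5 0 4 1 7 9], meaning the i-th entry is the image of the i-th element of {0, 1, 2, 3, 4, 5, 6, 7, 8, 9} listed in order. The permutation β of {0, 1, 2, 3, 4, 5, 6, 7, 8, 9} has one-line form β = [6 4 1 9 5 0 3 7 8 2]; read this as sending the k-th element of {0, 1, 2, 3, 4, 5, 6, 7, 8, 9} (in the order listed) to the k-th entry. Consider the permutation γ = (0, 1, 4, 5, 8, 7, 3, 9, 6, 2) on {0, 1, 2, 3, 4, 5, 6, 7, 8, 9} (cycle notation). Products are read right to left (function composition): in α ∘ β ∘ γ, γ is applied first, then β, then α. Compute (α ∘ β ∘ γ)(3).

3

Apply the permutations in order: γ(3) = 9, then β(9) = 2, then α(2) = 3. So (α ∘ β ∘ γ)(3) = 3.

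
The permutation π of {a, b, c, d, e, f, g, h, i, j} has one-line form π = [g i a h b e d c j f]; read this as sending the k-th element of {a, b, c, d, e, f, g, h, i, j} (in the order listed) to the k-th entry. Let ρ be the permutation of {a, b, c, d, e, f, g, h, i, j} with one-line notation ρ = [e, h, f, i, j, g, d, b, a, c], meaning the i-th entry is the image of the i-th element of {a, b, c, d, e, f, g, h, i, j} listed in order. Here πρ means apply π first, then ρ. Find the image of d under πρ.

First apply π: π(d) = h, then ρ(h) = b. Thus (πρ)(d) = b.

b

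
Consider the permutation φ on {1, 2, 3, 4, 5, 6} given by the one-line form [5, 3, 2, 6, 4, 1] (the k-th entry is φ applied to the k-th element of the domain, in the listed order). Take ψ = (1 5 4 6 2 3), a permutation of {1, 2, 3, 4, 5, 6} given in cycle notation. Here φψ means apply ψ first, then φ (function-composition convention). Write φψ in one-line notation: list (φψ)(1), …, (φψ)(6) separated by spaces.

Chase each element through ψ then φ: 1 → 5 → 4; 2 → 3 → 2; 3 → 1 → 5; 4 → 6 → 1; 5 → 4 → 6; 6 → 2 → 3.
So φψ in one-line form is 4 2 5 1 6 3.

4 2 5 1 6 3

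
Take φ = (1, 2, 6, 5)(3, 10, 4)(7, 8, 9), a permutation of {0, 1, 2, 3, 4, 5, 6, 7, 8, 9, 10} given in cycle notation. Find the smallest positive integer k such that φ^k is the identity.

12

The disjoint cycles have lengths 4, 3, 3, 1.
The order of φ is the least common multiple of its cycle lengths: lcm(4, 3, 3) = 12.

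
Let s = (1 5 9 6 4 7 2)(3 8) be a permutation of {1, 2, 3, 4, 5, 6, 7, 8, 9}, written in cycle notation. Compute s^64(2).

2 lies in the 7-cycle (1 5 9 6 4 7 2).
On a 7-cycle, s^7 is the identity, so s^64 = s^1 there (64 ≡ 1 mod 7).
Advancing 1 step from 2: 2 → 1.

1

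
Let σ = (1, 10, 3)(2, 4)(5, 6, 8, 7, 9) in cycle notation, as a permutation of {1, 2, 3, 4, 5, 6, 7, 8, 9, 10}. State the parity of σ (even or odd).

odd

The cycle lengths are 5, 3, 2.
A cycle is odd iff its length is even; σ has 1 even-length cycle, so sgn(σ) = (−1)^1 and σ is odd.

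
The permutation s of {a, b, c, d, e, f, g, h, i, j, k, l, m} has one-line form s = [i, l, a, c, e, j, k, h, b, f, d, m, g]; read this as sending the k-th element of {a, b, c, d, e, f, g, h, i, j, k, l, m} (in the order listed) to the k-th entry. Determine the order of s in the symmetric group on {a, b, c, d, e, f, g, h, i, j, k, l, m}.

The disjoint-cycle form of s has cycle lengths 9, 2, 1, 1.
The order is lcm(9, 2) = 18.

18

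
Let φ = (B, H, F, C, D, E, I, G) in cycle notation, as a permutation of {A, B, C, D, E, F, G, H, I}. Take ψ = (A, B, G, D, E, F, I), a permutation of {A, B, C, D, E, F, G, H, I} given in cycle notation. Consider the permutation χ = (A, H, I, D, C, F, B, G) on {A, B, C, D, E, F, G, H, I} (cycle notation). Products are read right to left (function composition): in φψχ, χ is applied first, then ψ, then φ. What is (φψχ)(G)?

Apply the permutations in order: χ(G) = A, then ψ(A) = B, then φ(B) = H. So (φψχ)(G) = H.

H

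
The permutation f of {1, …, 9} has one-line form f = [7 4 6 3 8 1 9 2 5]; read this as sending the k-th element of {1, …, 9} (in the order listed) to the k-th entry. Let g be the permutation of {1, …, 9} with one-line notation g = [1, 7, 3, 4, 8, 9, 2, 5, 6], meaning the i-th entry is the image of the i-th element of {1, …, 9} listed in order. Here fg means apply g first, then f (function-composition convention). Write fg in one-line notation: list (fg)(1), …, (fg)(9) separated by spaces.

7 9 6 3 2 5 4 8 1

(fg)(x) = f(g(x)). Computing each image: f(g(1)) = f(1) = 7, f(g(2)) = f(7) = 9, f(g(3)) = f(3) = 6, f(g(4)) = f(4) = 3, f(g(5)) = f(8) = 2, f(g(6)) = f(9) = 5, f(g(7)) = f(2) = 4, f(g(8)) = f(5) = 8, f(g(9)) = f(6) = 1.
Hence fg = [7 9 6 3 2 5 4 8 1].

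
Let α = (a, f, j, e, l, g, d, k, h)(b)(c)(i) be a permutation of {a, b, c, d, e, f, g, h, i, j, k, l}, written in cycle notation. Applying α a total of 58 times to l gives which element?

h

l lies in the 9-cycle (a, f, j, e, l, g, d, k, h).
Since the cycle has length 9, α^58 acts on it the same as α^4 (58 mod 9 = 4).
Advancing 4 steps from l: l → g → d → k → h.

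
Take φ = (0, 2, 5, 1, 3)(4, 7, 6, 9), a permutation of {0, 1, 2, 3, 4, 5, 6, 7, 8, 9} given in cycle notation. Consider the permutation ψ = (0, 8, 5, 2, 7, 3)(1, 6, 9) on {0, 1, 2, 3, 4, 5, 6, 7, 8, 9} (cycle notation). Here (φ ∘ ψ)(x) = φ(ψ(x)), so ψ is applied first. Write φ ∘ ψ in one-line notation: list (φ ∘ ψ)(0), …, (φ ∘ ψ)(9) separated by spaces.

8 9 6 2 7 5 4 0 1 3

For each element, apply ψ then φ: 0 → 8 → 8; 1 → 6 → 9; 2 → 7 → 6; 3 → 0 → 2; 4 → 4 → 7; 5 → 2 → 5; 6 → 9 → 4; 7 → 3 → 0; 8 → 5 → 1; 9 → 1 → 3.
So φ ∘ ψ in one-line form is 8 9 6 2 7 5 4 0 1 3.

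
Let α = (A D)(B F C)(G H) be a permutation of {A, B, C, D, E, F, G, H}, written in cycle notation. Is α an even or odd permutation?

The cycle lengths are 3, 2, 2, 1.
A cycle is odd iff its length is even; α has 2 even-length cycles, so sgn(α) = (−1)^2 and α is even.

even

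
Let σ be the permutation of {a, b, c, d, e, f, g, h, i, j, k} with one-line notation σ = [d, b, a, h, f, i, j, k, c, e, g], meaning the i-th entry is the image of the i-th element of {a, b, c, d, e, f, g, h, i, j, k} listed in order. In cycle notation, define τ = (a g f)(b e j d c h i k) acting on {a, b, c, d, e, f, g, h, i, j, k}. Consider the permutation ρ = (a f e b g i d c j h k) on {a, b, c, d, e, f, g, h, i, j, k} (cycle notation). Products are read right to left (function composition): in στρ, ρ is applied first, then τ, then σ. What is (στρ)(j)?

Apply the permutations in order: ρ(j) = h, then τ(h) = i, then σ(i) = c. So (στρ)(j) = c.

c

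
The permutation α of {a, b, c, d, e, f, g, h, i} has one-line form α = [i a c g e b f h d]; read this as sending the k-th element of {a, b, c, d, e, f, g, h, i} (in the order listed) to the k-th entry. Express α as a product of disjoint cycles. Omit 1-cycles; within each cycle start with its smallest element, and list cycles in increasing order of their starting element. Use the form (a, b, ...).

(a, i, d, g, f, b)

From a: a → i → d → g → f → b → a, closing the cycle (a, i, d, g, f, b).
Continuing from each remaining unvisited element yields (a, i, d, g, f, b).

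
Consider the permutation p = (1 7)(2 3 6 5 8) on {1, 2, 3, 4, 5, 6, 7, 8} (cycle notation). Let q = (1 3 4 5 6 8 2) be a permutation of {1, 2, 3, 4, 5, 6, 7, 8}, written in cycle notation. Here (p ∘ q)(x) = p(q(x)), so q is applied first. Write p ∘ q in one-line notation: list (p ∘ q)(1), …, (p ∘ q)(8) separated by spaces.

Chase each element through q then p: 1 → 3 → 6; 2 → 1 → 7; 3 → 4 → 4; 4 → 5 → 8; 5 → 6 → 5; 6 → 8 → 2; 7 → 7 → 1; 8 → 2 → 3.
So p ∘ q in one-line form is 6 7 4 8 5 2 1 3.

6 7 4 8 5 2 1 3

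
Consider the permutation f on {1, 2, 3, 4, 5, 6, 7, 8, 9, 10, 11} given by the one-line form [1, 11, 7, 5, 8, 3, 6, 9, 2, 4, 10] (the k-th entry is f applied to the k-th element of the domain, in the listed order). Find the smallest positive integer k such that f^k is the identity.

21

Decomposing into disjoint cycles gives cycle lengths 7, 3, 1.
The order is lcm(7, 3) = 21.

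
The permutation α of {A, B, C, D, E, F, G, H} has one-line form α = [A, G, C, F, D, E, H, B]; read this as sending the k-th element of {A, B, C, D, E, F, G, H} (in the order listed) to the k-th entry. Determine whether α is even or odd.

In disjoint-cycle form the cycle lengths are 3, 3, 1, 1.
A cycle of length ℓ contributes ℓ−1 transpositions, so α is a product of 2 + 2 = 4 transpositions — even.

even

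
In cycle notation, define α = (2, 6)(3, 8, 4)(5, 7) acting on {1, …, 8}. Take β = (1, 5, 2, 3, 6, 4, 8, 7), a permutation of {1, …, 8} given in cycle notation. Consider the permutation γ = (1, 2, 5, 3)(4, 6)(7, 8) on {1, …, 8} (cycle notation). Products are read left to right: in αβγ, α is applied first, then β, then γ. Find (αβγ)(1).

3

Apply the permutations in order: α(1) = 1, then β(1) = 5, then γ(5) = 3. So (αβγ)(1) = 3.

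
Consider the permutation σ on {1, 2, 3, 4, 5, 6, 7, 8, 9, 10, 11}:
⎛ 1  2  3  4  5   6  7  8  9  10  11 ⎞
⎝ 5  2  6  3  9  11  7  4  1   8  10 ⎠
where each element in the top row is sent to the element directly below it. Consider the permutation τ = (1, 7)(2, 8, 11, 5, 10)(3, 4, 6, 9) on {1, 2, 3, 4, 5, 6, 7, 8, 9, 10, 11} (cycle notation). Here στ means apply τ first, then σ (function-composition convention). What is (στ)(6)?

1

τ(6) = 9, then σ(9) = 1; composing gives (στ)(6) = 1.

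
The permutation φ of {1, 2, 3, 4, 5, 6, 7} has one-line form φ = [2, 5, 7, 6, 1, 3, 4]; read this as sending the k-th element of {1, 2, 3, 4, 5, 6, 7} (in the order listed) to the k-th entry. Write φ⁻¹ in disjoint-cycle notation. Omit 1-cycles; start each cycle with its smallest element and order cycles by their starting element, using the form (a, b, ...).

(1, 5, 2)(3, 6, 4, 7)

The cycle decomposition of φ is (1, 2, 5)(3, 7, 4, 6).
The inverse reverses every cycle; in canonical form, φ⁻¹ = (1, 5, 2)(3, 6, 4, 7).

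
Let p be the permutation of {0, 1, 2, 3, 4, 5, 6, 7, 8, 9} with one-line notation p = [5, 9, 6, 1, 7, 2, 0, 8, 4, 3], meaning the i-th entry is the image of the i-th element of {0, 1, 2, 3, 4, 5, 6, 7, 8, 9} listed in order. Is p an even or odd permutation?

In disjoint-cycle form the cycle lengths are 4, 3, 3.
A cycle of length ℓ contributes ℓ−1 transpositions, so p is a product of 3 + 2 + 2 = 7 transpositions — odd.

odd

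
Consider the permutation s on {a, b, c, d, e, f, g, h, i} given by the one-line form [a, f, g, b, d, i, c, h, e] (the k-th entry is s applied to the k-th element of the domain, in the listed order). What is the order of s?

The disjoint-cycle form of s has cycle lengths 5, 2, 1, 1.
The order is lcm(5, 2) = 10.

10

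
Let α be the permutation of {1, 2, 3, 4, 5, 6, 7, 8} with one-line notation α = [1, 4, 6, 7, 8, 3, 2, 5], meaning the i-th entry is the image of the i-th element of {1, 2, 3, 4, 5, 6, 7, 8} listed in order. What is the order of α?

The disjoint-cycle form of α has cycle lengths 3, 2, 2, 1.
Since disjoint cycles commute, ord(α) = lcm(3, 2, 2) = 6.

6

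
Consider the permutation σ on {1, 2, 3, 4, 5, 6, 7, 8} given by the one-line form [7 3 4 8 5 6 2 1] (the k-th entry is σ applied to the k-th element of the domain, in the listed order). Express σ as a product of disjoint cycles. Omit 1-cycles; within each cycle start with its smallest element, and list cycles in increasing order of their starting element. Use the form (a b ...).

(1 7 2 3 4 8)

Iterating σ from 1 gives 1 → 7 → 2 → 3 → 4 → 8 → 1; that is the 6-cycle (1 7 2 3 4 8).
Continuing from each remaining unvisited element yields (1 7 2 3 4 8).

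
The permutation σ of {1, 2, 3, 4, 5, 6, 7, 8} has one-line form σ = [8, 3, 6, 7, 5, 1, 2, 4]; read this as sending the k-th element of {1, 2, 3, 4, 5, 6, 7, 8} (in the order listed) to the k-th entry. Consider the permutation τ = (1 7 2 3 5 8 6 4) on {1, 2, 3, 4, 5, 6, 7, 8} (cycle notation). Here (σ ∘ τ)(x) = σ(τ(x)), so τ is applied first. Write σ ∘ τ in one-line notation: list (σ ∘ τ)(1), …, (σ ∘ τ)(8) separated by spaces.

2 6 5 8 4 7 3 1

For each element, apply τ then σ: 1 → 7 → 2; 2 → 3 → 6; 3 → 5 → 5; 4 → 1 → 8; 5 → 8 → 4; 6 → 4 → 7; 7 → 2 → 3; 8 → 6 → 1.
Collecting the images, σ ∘ τ = [2 6 5 8 4 7 3 1].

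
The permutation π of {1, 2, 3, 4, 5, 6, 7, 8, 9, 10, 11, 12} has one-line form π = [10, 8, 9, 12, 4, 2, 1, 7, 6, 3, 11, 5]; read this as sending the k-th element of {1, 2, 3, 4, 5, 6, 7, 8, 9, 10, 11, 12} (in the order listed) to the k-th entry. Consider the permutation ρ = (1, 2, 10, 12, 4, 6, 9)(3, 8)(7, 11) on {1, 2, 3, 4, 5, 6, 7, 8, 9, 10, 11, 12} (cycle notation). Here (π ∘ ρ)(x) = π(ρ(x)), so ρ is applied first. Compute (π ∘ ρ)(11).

1

(π ∘ ρ)(11) = π(ρ(11)). ρ(11) = 7, then π(7) = 1. So (π ∘ ρ)(11) = 1.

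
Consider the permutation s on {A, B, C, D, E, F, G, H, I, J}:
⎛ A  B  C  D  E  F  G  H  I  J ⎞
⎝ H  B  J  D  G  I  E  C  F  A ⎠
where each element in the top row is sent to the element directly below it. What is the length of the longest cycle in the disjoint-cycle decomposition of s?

4

Decomposing into disjoint cycles gives (A H C J)(E G)(F I); the longest has length 4.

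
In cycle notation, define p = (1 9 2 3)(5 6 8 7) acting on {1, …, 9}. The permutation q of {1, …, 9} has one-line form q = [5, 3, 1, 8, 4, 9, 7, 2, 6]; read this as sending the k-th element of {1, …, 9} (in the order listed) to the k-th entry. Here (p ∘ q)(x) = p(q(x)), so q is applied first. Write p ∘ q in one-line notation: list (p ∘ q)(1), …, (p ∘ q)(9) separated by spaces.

Chase each element through q then p: 1 → 5 → 6; 2 → 3 → 1; 3 → 1 → 9; 4 → 8 → 7; 5 → 4 → 4; 6 → 9 → 2; 7 → 7 → 5; 8 → 2 → 3; 9 → 6 → 8.
Collecting the images, p ∘ q = [6 1 9 7 4 2 5 3 8].

6 1 9 7 4 2 5 3 8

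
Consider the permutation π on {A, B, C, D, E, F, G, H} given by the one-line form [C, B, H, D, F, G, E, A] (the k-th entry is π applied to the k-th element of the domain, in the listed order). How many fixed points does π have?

The fixed points (elements with π(x) = x) are {B, D}, so there are 2.

2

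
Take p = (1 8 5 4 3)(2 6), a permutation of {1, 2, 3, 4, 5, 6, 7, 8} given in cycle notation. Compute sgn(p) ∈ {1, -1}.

-1

The cycle lengths are 5, 2, 1.
A cycle of length ℓ contributes ℓ−1 transpositions, so p is a product of 4 + 1 = 5 transpositions — odd.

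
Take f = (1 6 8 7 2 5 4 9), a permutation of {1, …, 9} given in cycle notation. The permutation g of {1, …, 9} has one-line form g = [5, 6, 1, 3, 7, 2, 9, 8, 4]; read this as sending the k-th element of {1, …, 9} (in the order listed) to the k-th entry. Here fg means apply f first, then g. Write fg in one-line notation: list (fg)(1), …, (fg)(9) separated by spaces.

2 7 1 4 3 8 6 9 5

(fg)(x) = g(f(x)). Computing each image: g(f(1)) = g(6) = 2, g(f(2)) = g(5) = 7, g(f(3)) = g(3) = 1, g(f(4)) = g(9) = 4, g(f(5)) = g(4) = 3, g(f(6)) = g(8) = 8, g(f(7)) = g(2) = 6, g(f(8)) = g(7) = 9, g(f(9)) = g(1) = 5.
Hence fg = [2 7 1 4 3 8 6 9 5].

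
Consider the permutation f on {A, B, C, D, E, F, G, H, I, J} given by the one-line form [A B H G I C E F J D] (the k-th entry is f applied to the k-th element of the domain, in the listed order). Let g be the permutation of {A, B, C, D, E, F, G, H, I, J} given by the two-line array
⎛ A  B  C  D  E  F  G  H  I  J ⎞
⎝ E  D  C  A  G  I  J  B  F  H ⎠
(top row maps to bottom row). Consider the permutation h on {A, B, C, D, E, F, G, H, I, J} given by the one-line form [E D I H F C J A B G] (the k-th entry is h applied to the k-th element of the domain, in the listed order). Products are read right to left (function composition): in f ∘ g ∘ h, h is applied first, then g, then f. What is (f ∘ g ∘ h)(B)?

Apply the permutations in order: h(B) = D, then g(D) = A, then f(A) = A. So (f ∘ g ∘ h)(B) = A.

A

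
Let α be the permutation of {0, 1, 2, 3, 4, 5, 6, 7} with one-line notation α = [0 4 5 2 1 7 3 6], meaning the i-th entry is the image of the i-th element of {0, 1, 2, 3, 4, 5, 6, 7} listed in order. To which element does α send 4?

4 is element number 5 of the domain, and entry number 5 of the one-line form is 1, so α(4) = 1.

1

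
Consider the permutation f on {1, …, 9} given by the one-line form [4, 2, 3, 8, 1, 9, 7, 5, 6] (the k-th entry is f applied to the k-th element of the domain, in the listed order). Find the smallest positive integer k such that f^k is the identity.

Decomposing into disjoint cycles gives cycle lengths 4, 2, 1, 1, 1.
The order is lcm(4, 2) = 4.

4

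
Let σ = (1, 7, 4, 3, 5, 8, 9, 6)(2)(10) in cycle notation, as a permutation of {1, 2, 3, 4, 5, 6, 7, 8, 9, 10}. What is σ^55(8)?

5

8 lies in the 8-cycle (1, 7, 4, 3, 5, 8, 9, 6).
On an 8-cycle, σ^8 is the identity, so σ^55 = σ^7 there (55 ≡ 7 mod 8).
Advancing 7 steps from 8: 8 → 9 → 6 → 1 → 7 → 4 → 3 → 5.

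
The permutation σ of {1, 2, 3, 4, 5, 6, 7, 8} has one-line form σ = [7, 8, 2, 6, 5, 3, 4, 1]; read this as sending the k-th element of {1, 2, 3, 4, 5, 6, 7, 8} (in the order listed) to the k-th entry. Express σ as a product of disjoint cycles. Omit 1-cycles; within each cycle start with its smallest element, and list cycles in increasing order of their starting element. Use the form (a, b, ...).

(1, 7, 4, 6, 3, 2, 8)

Iterating σ from 1 gives 1 → 7 → 4 → 6 → 3 → 2 → 8 → 1; that is the 7-cycle (1, 7, 4, 6, 3, 2, 8).
Repeating from the next unused element and collecting all non-trivial cycles gives (1, 7, 4, 6, 3, 2, 8).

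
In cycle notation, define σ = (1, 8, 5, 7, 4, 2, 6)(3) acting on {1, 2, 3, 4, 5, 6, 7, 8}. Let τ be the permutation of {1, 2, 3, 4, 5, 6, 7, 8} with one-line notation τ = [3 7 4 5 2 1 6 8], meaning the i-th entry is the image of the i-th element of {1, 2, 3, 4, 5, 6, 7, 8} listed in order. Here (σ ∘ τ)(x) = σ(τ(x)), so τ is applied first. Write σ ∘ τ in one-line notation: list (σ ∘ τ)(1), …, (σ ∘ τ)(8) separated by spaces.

(σ ∘ τ)(x) = σ(τ(x)). Computing each image: σ(τ(1)) = σ(3) = 3, σ(τ(2)) = σ(7) = 4, σ(τ(3)) = σ(4) = 2, σ(τ(4)) = σ(5) = 7, σ(τ(5)) = σ(2) = 6, σ(τ(6)) = σ(1) = 8, σ(τ(7)) = σ(6) = 1, σ(τ(8)) = σ(8) = 5.
Hence σ ∘ τ = [3 4 2 7 6 8 1 5].

3 4 2 7 6 8 1 5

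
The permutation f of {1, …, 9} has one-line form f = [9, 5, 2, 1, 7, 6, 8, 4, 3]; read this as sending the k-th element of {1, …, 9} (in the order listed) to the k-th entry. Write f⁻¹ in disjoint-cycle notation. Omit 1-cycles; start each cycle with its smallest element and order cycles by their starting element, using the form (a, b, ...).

(1, 4, 8, 7, 5, 2, 3, 9)

First write f in disjoint cycles: (1, 9, 3, 2, 5, 7, 8, 4).
The inverse reverses every cycle; in canonical form, f⁻¹ = (1, 4, 8, 7, 5, 2, 3, 9).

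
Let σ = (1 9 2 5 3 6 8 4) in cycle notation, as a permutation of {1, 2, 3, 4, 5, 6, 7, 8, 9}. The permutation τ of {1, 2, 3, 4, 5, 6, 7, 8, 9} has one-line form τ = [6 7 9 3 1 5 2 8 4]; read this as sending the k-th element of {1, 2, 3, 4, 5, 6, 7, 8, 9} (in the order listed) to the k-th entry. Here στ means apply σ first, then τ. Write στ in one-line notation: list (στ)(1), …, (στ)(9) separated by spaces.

Chase each element through σ then τ: 1 → 9 → 4; 2 → 5 → 1; 3 → 6 → 5; 4 → 1 → 6; 5 → 3 → 9; 6 → 8 → 8; 7 → 7 → 2; 8 → 4 → 3; 9 → 2 → 7.
So στ in one-line form is 4 1 5 6 9 8 2 3 7.

4 1 5 6 9 8 2 3 7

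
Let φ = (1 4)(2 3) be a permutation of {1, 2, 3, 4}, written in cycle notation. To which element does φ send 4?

1

Within (1 4), 4 ↦ 1.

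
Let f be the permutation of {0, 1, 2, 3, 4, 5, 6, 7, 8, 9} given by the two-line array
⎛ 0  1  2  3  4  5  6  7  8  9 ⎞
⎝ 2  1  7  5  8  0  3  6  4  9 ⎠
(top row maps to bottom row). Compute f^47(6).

7

Tracing 6 → 3 → … returns to 6 after 6 steps, so 6 lies in a 6-cycle (0 2 7 6 3 5).
Since the cycle has length 6, f^47 acts on it the same as f^5 (47 mod 6 = 5).
Advancing 5 steps from 6: 6 → 3 → 5 → 0 → 2 → 7.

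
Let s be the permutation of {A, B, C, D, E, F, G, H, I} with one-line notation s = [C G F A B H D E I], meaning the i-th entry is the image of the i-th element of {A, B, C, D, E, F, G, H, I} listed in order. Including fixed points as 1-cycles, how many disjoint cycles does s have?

The cycle decomposition is (A C F H E B G D)(I), which has 2 cycles (counting 1-cycles).

2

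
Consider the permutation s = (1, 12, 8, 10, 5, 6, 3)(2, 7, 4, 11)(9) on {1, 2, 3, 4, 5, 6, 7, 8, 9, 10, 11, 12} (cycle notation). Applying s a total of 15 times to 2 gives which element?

11

2 lies in the 4-cycle (2, 7, 4, 11).
Since the cycle has length 4, s^15 acts on it the same as s^3 (15 mod 4 = 3).
Stepping 3 places around the cycle: 2 → 7 → 4 → 11.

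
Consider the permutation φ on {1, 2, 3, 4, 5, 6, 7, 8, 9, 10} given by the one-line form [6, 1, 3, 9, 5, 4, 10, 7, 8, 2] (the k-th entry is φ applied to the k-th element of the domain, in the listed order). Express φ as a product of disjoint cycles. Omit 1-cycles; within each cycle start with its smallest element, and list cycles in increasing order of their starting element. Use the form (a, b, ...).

Iterating φ from 1 gives 1 → 6 → 4 → 9 → 8 → 7 → 10 → 2 → 1; that is the 8-cycle (1, 6, 4, 9, 8, 7, 10, 2).
Continuing from each remaining unvisited element yields (1, 6, 4, 9, 8, 7, 10, 2).

(1, 6, 4, 9, 8, 7, 10, 2)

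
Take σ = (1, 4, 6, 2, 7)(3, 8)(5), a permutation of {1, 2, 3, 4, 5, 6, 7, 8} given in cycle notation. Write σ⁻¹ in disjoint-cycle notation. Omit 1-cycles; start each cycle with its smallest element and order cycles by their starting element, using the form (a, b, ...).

Inverting a permutation written in cycle notation just reverses the order within every cycle.
After reversing and putting each cycle's least element first, σ⁻¹ = (1, 7, 2, 6, 4)(3, 8).

(1, 7, 2, 6, 4)(3, 8)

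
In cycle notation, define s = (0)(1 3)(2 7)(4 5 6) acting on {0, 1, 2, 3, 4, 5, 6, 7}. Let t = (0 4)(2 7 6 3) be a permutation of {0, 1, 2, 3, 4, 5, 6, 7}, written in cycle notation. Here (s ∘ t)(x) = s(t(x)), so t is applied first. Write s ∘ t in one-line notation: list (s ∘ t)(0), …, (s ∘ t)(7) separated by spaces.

5 3 2 7 0 6 1 4

For each element, apply t then s: 0 → 4 → 5; 1 → 1 → 3; 2 → 7 → 2; 3 → 2 → 7; 4 → 0 → 0; 5 → 5 → 6; 6 → 3 → 1; 7 → 6 → 4.
So s ∘ t in one-line form is 5 3 2 7 0 6 1 4.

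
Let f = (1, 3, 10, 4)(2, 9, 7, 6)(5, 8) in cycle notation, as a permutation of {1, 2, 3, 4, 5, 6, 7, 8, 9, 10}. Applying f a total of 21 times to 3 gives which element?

10

3 lies in the 4-cycle (1, 3, 10, 4).
On a 4-cycle, f^4 is the identity, so f^21 = f^1 there (21 ≡ 1 mod 4).
Stepping 1 place around the cycle: 3 → 10.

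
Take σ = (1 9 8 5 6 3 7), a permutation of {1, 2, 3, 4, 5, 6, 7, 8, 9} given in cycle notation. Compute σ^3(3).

9

3 lies in the 7-cycle (1 9 8 5 6 3 7).
Advancing 3 steps from 3: 3 → 7 → 1 → 9.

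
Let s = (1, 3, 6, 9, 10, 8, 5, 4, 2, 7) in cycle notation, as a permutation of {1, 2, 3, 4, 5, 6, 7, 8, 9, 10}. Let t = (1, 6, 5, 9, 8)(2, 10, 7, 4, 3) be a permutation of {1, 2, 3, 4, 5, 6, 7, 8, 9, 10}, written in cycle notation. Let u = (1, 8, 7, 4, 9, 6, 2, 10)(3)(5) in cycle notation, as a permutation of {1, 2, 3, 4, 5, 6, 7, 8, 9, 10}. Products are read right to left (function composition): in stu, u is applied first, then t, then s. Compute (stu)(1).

3

Apply the permutations in order: u(1) = 8, then t(8) = 1, then s(1) = 3. So (stu)(1) = 3.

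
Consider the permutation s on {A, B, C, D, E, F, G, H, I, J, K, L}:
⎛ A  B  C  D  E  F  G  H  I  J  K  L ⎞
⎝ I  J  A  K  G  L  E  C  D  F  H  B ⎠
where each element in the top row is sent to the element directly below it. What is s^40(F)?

F

Tracing F → L → … returns to F after 4 steps, so F lies in a 4-cycle (B, J, F, L).
Since the cycle has length 4, s^40 acts on it the same as s^0 (40 mod 4 = 0).
So s^40(F) = F.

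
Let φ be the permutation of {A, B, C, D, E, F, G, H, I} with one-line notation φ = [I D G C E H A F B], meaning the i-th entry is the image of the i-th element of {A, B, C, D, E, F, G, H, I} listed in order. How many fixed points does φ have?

The fixed points (elements with φ(x) = x) are {E}, so there is 1.

1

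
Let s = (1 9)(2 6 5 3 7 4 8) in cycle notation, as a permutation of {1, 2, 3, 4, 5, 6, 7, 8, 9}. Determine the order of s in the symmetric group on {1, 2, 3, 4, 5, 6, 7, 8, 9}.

The cycle type of s is (7, 2).
The order is lcm(7, 2) = 14.

14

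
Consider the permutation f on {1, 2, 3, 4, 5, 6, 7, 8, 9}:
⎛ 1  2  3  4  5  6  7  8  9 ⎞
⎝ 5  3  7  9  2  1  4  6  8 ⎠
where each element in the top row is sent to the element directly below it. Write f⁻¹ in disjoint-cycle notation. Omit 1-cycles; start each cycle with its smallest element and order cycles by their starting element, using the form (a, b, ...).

(1, 6, 8, 9, 4, 7, 3, 2, 5)

The cycle decomposition of f is (1, 5, 2, 3, 7, 4, 9, 8, 6).
Reversing each cycle (and rotating so the smallest element leads) gives f⁻¹ = (1, 6, 8, 9, 4, 7, 3, 2, 5).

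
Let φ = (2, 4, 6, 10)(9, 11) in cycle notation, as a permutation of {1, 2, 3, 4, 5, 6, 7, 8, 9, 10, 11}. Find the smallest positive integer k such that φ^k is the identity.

The disjoint cycles have lengths 4, 2, 1, 1, 1, 1, 1.
The order of φ is the least common multiple of its cycle lengths: lcm(4, 2) = 4.

4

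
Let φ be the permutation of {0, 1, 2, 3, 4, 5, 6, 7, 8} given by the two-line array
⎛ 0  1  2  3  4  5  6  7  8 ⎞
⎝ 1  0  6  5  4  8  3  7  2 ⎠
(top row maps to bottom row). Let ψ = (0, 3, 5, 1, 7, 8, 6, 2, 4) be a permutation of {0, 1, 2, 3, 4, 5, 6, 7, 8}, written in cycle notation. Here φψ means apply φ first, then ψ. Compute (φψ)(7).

8

φ(7) = 7, then ψ(7) = 8; composing gives (φψ)(7) = 8.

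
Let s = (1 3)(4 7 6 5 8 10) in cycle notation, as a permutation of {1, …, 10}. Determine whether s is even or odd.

even

The cycle lengths are 6, 2, 1, 1.
A cycle is odd iff its length is even; s has 2 even-length cycles, so sgn(s) = (−1)^2 and s is even.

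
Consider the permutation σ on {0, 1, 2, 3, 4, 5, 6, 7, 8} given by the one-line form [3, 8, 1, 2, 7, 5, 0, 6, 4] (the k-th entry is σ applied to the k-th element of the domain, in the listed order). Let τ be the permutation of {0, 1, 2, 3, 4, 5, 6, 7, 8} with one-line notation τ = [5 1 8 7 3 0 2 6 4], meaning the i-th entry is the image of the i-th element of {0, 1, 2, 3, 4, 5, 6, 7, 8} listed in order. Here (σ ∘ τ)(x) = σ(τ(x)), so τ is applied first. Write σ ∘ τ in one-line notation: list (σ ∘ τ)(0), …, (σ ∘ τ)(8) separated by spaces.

5 8 4 6 2 3 1 0 7

Chase each element through τ then σ: 0 → 5 → 5; 1 → 1 → 8; 2 → 8 → 4; 3 → 7 → 6; 4 → 3 → 2; 5 → 0 → 3; 6 → 2 → 1; 7 → 6 → 0; 8 → 4 → 7.
So σ ∘ τ in one-line form is 5 8 4 6 2 3 1 0 7.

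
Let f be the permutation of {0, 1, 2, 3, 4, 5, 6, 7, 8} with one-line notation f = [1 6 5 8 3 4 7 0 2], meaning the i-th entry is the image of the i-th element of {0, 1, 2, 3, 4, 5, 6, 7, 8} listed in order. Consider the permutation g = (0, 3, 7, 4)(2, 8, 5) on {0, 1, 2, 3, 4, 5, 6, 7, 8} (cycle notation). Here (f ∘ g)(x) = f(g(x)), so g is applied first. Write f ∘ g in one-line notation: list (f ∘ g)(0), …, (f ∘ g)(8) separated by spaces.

8 6 2 0 1 5 7 3 4

Chase each element through g then f: 0 → 3 → 8; 1 → 1 → 6; 2 → 8 → 2; 3 → 7 → 0; 4 → 0 → 1; 5 → 2 → 5; 6 → 6 → 7; 7 → 4 → 3; 8 → 5 → 4.
So f ∘ g in one-line form is 8 6 2 0 1 5 7 3 4.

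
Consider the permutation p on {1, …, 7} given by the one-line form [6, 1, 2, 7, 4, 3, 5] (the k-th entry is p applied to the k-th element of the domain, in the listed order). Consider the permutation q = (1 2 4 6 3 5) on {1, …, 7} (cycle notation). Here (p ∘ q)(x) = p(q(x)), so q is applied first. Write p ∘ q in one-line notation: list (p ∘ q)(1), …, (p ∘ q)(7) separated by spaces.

For each element, apply q then p: 1 → 2 → 1; 2 → 4 → 7; 3 → 5 → 4; 4 → 6 → 3; 5 → 1 → 6; 6 → 3 → 2; 7 → 7 → 5.
Collecting the images, p ∘ q = [1 7 4 3 6 2 5].

1 7 4 3 6 2 5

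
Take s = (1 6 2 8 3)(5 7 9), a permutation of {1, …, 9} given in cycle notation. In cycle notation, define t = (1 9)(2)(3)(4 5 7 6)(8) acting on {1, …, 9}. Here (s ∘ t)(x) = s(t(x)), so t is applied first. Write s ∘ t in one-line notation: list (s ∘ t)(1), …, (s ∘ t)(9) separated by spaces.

(s ∘ t)(x) = s(t(x)). Computing each image: s(t(1)) = s(9) = 5, s(t(2)) = s(2) = 8, s(t(3)) = s(3) = 1, s(t(4)) = s(5) = 7, s(t(5)) = s(7) = 9, s(t(6)) = s(4) = 4, s(t(7)) = s(6) = 2, s(t(8)) = s(8) = 3, s(t(9)) = s(1) = 6.
Hence s ∘ t = [5 8 1 7 9 4 2 3 6].

5 8 1 7 9 4 2 3 6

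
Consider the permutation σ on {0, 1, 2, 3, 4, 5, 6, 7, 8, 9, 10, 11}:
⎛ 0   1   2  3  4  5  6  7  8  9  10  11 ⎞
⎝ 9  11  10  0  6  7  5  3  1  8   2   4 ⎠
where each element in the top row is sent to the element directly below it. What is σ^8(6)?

Tracing 6 → 5 → … returns to 6 after 10 steps, so 6 lies in a 10-cycle (0 9 8 1 11 4 6 5 7 3).
Advancing 8 steps from 6: 6 → 5 → 7 → 3 → 0 → 9 → 8 → 1 → 11.

11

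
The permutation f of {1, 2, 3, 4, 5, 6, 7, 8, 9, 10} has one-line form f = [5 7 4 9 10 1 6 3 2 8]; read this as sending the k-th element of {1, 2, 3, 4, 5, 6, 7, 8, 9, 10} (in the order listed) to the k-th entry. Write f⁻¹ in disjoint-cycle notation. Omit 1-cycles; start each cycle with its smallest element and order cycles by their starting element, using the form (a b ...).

(1 6 7 2 9 4 3 8 10 5)

First write f in disjoint cycles: (1 5 10 8 3 4 9 2 7 6).
The inverse reverses every cycle; in canonical form, f⁻¹ = (1 6 7 2 9 4 3 8 10 5).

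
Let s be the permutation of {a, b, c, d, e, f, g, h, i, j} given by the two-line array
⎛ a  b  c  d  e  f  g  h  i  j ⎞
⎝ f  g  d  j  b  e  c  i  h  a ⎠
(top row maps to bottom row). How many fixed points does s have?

0

No element satisfies s(x) = x, so there are 0 fixed points.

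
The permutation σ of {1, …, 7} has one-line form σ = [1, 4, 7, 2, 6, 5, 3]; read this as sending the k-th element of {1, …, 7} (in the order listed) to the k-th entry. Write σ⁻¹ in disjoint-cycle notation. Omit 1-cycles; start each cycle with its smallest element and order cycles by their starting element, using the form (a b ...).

(2 4)(3 7)(5 6)

The cycle decomposition of σ is (2 4)(3 7)(5 6).
Reversing each cycle (and rotating so the smallest element leads) gives σ⁻¹ = (2 4)(3 7)(5 6).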